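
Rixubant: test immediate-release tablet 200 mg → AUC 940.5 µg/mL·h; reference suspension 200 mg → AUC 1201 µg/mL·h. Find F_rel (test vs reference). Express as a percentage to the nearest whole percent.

F_rel = (AUC_test/D_test) / (AUC_ref/D_ref)
      = (940.5/200) / (1201/200)
      = 4.7025 / 6.005 = 0.7831 = 78.31%

F_rel = 78%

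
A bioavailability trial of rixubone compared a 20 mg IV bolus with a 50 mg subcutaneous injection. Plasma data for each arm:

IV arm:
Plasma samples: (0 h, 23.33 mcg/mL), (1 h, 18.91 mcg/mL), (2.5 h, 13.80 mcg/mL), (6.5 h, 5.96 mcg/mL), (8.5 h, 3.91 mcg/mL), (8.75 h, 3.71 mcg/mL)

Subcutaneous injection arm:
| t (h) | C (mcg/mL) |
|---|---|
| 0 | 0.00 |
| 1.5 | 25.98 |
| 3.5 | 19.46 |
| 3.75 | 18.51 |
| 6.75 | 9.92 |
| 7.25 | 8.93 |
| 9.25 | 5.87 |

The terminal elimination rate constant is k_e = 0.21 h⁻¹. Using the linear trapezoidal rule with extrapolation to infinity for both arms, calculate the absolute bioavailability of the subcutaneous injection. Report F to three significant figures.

F = 0.562

Trapezoidal AUC_0→8.75 (IV):
  [0→1]: (23.33+18.91)/2 × 1 = 21.12
  [1→2.5]: (18.91+13.80)/2 × 1.5 = 24.5325
  [2.5→6.5]: (13.80+5.96)/2 × 4 = 39.52
  [6.5→8.5]: (5.96+3.91)/2 × 2 = 9.87
  [8.5→8.75]: (3.91+3.71)/2 × 0.25 = 0.9525
  Sum = 95.995 mcg/mL·h
IV tail: 3.71/0.21 = 17.667; AUC_iv,0→∞ = 95.995 + 17.667 = 113.662 mcg/mL·h
Trapezoidal AUC_0→9.25 (subcutaneous injection):
  [0→1.5]: (0.00+25.98)/2 × 1.5 = 19.485
  [1.5→3.5]: (25.98+19.46)/2 × 2 = 45.44
  [3.5→3.75]: (19.46+18.51)/2 × 0.25 = 4.74625
  [3.75→6.75]: (18.51+9.92)/2 × 3 = 42.645
  [6.75→7.25]: (9.92+8.93)/2 × 0.5 = 4.7125
  [7.25→9.25]: (8.93+5.87)/2 × 2 = 14.8
  Sum = 131.82875 mcg/mL·h
subcutaneous injection tail: 5.87/0.21 = 27.952; AUC_ev,0→∞ = 131.82875 + 27.952 = 159.78075 mcg/mL·h
F = (AUC_ev/D_ev)/(AUC_iv/D_iv) = (159.78075/50)/(113.662/20) = 3.195615/5.6831 = 0.5623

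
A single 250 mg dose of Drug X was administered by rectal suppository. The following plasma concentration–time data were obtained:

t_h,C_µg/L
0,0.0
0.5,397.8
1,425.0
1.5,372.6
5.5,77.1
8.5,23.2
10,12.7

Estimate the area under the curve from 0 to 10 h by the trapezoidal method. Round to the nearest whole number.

Trapezoidal AUC_0→10:
  [0→0.5]: (0.0+397.8)/2 × 0.5 = 99.45
  [0.5→1]: (397.8+425.0)/2 × 0.5 = 205.7
  [1→1.5]: (425.0+372.6)/2 × 0.5 = 199.4
  [1.5→5.5]: (372.6+77.1)/2 × 4 = 899.4
  [5.5→8.5]: (77.1+23.2)/2 × 3 = 150.45
  [8.5→10]: (23.2+12.7)/2 × 1.5 = 26.925
  Sum = 1581.325 µg/L·h

AUC = 1581 µg/L·h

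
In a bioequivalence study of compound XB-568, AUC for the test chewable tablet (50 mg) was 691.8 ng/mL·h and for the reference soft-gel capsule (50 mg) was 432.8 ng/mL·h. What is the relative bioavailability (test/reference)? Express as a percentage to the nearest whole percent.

F_rel = (AUC_test/D_test) / (AUC_ref/D_ref)
      = (691.8/50) / (432.8/50)
      = 13.836 / 8.656 = 1.5984 = 159.84%

F_rel = 160%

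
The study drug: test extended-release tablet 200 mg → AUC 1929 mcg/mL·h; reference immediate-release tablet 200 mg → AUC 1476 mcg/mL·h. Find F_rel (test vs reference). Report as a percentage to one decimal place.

F_rel = 130.7%

F_rel = (AUC_test/D_test) / (AUC_ref/D_ref)
      = (1929/200) / (1476/200)
      = 9.645 / 7.38 = 1.3069 = 130.69%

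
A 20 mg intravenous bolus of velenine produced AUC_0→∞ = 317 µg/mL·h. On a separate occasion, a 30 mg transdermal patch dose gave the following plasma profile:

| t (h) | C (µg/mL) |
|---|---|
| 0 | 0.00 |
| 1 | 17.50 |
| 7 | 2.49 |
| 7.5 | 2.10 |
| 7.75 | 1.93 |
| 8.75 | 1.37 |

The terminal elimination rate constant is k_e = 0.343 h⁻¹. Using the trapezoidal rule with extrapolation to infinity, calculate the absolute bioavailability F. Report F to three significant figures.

Trapezoidal AUC_0→8.75 (transdermal patch):
  [0→1]: (0.00+17.50)/2 × 1 = 8.75
  [1→7]: (17.50+2.49)/2 × 6 = 59.97
  [7→7.5]: (2.49+2.10)/2 × 0.5 = 1.1475
  [7.5→7.75]: (2.10+1.93)/2 × 0.25 = 0.50375
  [7.75→8.75]: (1.93+1.37)/2 × 1 = 1.65
  Sum = 72.02125 µg/mL·h
Tail: C_last/k_e = 1.37/0.343 = 3.994
AUC_0→∞ (transdermal patch) = 72.02125 + 3.994 = 76.01525 µg/mL·h
F = (AUC_ev/D_ev)/(AUC_iv/D_iv) = (76.01525/30)/(317/20) = 2.53384/15.85 = 0.1599

F = 0.160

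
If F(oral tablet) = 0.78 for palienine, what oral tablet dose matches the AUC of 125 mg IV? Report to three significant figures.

For equal systemic exposure: F × D_ev = D_iv
D_ev = D_iv / F = 125 / 0.78 = 160.256 mg

D_oral = 160 mg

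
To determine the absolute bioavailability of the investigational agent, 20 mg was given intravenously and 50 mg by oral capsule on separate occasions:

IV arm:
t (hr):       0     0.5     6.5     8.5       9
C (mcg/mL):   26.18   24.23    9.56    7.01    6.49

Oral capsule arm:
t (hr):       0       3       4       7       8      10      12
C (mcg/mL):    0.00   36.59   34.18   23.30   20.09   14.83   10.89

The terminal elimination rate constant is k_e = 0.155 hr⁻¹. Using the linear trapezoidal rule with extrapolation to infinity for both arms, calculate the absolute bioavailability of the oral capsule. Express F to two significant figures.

F = 0.75

Trapezoidal AUC_0→9 (IV):
  [0→0.5]: (26.18+24.23)/2 × 0.5 = 12.6025
  [0.5→6.5]: (24.23+9.56)/2 × 6 = 101.37
  [6.5→8.5]: (9.56+7.01)/2 × 2 = 16.57
  [8.5→9]: (7.01+6.49)/2 × 0.5 = 3.375
  Sum = 133.9175 mcg/mL·hr
IV tail: 6.49/0.155 = 41.871; AUC_iv,0→∞ = 133.9175 + 41.871 = 175.7885 mcg/mL·hr
Trapezoidal AUC_0→12 (oral capsule):
  [0→3]: (0.00+36.59)/2 × 3 = 54.885
  [3→4]: (36.59+34.18)/2 × 1 = 35.385
  [4→7]: (34.18+23.30)/2 × 3 = 86.22
  [7→8]: (23.30+20.09)/2 × 1 = 21.695
  [8→10]: (20.09+14.83)/2 × 2 = 34.92
  [10→12]: (14.83+10.89)/2 × 2 = 25.72
  Sum = 258.825 mcg/mL·hr
oral capsule tail: 10.89/0.155 = 70.258; AUC_ev,0→∞ = 258.825 + 70.258 = 329.083 mcg/mL·hr
F = (AUC_ev/D_ev)/(AUC_iv/D_iv) = (329.083/50)/(175.7885/20) = 6.58166/8.789425 = 0.7488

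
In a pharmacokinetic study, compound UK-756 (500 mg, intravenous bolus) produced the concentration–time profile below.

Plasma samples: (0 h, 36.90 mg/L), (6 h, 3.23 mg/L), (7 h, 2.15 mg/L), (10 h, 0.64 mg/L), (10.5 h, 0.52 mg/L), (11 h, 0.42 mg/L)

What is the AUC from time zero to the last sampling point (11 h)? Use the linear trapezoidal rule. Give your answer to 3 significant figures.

AUC = 128 mg/L·h

Trapezoidal AUC_0→11:
  [0→6]: (36.90+3.23)/2 × 6 = 120.39
  [6→7]: (3.23+2.15)/2 × 1 = 2.69
  [7→10]: (2.15+0.64)/2 × 3 = 4.185
  [10→10.5]: (0.64+0.52)/2 × 0.5 = 0.29
  [10.5→11]: (0.52+0.42)/2 × 0.5 = 0.235
  Sum = 127.79 mg/L·h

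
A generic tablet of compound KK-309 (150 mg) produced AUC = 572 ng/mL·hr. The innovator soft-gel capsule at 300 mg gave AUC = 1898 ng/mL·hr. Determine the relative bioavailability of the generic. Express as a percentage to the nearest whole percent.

F_rel = (AUC_test/D_test) / (AUC_ref/D_ref)
      = (572/150) / (1898/300)
      = 3.81333 / 6.32667 = 0.6027 = 60.27%

F_rel = 60%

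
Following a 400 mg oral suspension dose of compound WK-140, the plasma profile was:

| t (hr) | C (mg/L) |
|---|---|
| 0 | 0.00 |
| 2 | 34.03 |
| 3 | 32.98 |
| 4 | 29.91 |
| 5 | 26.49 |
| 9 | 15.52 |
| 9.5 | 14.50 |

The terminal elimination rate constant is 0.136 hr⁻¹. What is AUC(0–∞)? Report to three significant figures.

Trapezoidal AUC_0→9.5:
  [0→2]: (0.00+34.03)/2 × 2 = 34.03
  [2→3]: (34.03+32.98)/2 × 1 = 33.505
  [3→4]: (32.98+29.91)/2 × 1 = 31.445
  [4→5]: (29.91+26.49)/2 × 1 = 28.2
  [5→9]: (26.49+15.52)/2 × 4 = 84.02
  [9→9.5]: (15.52+14.50)/2 × 0.5 = 7.505
  Sum = 218.705 mg/L·hr
Extrapolated tail: C_last / k_e = 14.50 / 0.136 = 106.618
AUC_0→∞ = 218.705 + 106.618 = 325.323 mg/L·hr

AUC = 325 mg/L·hr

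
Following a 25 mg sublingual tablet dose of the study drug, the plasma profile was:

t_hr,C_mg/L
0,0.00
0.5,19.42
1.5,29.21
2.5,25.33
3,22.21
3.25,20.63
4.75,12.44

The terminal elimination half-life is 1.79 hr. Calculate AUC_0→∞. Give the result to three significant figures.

Trapezoidal AUC_0→4.75:
  [0→0.5]: (0.00+19.42)/2 × 0.5 = 4.855
  [0.5→1.5]: (19.42+29.21)/2 × 1 = 24.315
  [1.5→2.5]: (29.21+25.33)/2 × 1 = 27.27
  [2.5→3]: (25.33+22.21)/2 × 0.5 = 11.885
  [3→3.25]: (22.21+20.63)/2 × 0.25 = 5.355
  [3.25→4.75]: (20.63+12.44)/2 × 1.5 = 24.8025
  Sum = 98.4825 mg/L·hr
k_e = ln2 / t½ = 0.693147 / 1.79 = 0.3872 hr^-1
Extrapolated tail: C_last / k_e = 12.44 / 0.3872 = 32.128
AUC_0→∞ = 98.4825 + 32.128 = 130.6105 mg/L·hr

AUC = 131 mg/L·hr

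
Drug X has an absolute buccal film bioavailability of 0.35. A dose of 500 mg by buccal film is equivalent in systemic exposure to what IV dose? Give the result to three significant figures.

Systemic exposure from an extravascular dose = F × D_ev, so the equivalent IV dose is F × D_ev.
D_iv = F × D_ev = 0.35 × 500 = 175 mg

D_iv = 175 mg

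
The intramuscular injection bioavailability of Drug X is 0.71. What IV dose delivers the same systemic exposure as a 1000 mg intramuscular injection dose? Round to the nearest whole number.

D_iv = 710 mg

Systemic exposure from an extravascular dose = F × D_ev, so the equivalent IV dose is F × D_ev.
D_iv = F × D_ev = 0.71 × 1000 = 710 mg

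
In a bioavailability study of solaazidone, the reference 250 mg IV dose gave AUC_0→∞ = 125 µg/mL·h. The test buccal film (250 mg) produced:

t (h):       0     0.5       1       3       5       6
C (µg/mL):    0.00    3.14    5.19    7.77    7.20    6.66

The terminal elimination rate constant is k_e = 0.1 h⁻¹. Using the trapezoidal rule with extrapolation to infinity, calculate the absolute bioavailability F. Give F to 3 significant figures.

Trapezoidal AUC_0→6 (buccal film):
  [0→0.5]: (0.00+3.14)/2 × 0.5 = 0.785
  [0.5→1]: (3.14+5.19)/2 × 0.5 = 2.0825
  [1→3]: (5.19+7.77)/2 × 2 = 12.96
  [3→5]: (7.77+7.20)/2 × 2 = 14.97
  [5→6]: (7.20+6.66)/2 × 1 = 6.93
  Sum = 37.7275 µg/mL·h
Tail: C_last/k_e = 6.66/0.1 = 66.600
AUC_0→∞ (buccal film) = 37.7275 + 66.600 = 104.3275 µg/mL·h
F = (AUC_ev/D_ev)/(AUC_iv/D_iv) = (104.3275/250)/(125/250) = 0.41731/0.5 = 0.8346

F = 0.835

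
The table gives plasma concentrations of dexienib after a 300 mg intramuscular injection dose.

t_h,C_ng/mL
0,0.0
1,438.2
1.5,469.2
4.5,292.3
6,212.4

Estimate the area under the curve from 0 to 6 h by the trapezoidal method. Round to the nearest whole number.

AUC = 1967 ng/mL·h

Trapezoidal AUC_0→6:
  [0→1]: (0.0+438.2)/2 × 1 = 219.1
  [1→1.5]: (438.2+469.2)/2 × 0.5 = 226.85
  [1.5→4.5]: (469.2+292.3)/2 × 3 = 1142.25
  [4.5→6]: (292.3+212.4)/2 × 1.5 = 378.525
  Sum = 1966.725 ng/mL·h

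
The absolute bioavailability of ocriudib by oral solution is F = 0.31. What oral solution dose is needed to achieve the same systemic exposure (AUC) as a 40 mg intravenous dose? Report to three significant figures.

For equal systemic exposure: F × D_ev = D_iv
D_ev = D_iv / F = 40 / 0.31 = 129.032 mg

D_oral = 129 mg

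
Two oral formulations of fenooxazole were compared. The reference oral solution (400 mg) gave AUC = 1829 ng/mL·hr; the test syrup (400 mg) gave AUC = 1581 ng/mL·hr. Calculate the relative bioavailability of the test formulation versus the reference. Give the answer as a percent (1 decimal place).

F_rel = 86.4%

F_rel = (AUC_test/D_test) / (AUC_ref/D_ref)
      = (1581/400) / (1829/400)
      = 3.9525 / 4.5725 = 0.8644 = 86.44%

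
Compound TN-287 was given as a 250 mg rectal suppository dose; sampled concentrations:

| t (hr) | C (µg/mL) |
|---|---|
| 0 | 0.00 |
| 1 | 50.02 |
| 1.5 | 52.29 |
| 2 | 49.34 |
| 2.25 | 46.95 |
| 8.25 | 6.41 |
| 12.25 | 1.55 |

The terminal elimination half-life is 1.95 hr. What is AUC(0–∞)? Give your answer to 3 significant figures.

Trapezoidal AUC_0→12.25:
  [0→1]: (0.00+50.02)/2 × 1 = 25.01
  [1→1.5]: (50.02+52.29)/2 × 0.5 = 25.5775
  [1.5→2]: (52.29+49.34)/2 × 0.5 = 25.4075
  [2→2.25]: (49.34+46.95)/2 × 0.25 = 12.03625
  [2.25→8.25]: (46.95+6.41)/2 × 6 = 160.08
  [8.25→12.25]: (6.41+1.55)/2 × 4 = 15.92
  Sum = 264.03125 µg/mL·hr
k_e = ln2 / t½ = 0.693147 / 1.95 = 0.3555 hr^-1
Extrapolated tail: C_last / k_e = 1.55 / 0.3555 = 4.360
AUC_0→∞ = 264.03125 + 4.360 = 268.39125 µg/mL·hr

AUC = 268 µg/mL·hr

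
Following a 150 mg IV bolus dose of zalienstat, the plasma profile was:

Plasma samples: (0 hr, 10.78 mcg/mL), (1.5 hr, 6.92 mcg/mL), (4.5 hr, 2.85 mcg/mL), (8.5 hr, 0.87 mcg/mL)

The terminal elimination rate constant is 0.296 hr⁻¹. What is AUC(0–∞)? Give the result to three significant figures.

Trapezoidal AUC_0→8.5:
  [0→1.5]: (10.78+6.92)/2 × 1.5 = 13.275
  [1.5→4.5]: (6.92+2.85)/2 × 3 = 14.655
  [4.5→8.5]: (2.85+0.87)/2 × 4 = 7.44
  Sum = 35.37 mcg/mL·hr
Extrapolated tail: C_last / k_e = 0.87 / 0.296 = 2.939
AUC_0→∞ = 35.37 + 2.939 = 38.309 mcg/mL·hr

AUC = 38.3 mcg/mL·hr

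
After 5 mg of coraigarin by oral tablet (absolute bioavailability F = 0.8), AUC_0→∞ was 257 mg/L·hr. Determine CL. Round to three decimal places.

CL = F × Dose / AUC_0→∞
   = 0.8 × 5 / 257 = 0.0155642 L/hr

CL = 0.016 L/hr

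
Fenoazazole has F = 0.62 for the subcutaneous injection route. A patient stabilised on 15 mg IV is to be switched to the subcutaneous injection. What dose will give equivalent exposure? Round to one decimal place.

For equal systemic exposure: F × D_ev = D_iv
D_ev = D_iv / F = 15 / 0.62 = 24.1935 mg

D_subcutaneous = 24.2 mg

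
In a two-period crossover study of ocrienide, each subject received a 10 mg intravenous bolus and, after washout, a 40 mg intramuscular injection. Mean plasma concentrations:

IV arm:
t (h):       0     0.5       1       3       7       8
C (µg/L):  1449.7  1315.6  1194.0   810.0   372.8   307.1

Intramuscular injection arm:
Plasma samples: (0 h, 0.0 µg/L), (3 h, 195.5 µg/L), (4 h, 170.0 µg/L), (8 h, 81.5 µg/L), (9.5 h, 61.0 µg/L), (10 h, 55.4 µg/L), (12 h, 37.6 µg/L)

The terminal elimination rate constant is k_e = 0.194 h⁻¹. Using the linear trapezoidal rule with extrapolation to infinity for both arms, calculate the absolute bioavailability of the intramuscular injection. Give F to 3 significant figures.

F = 0.0460

Trapezoidal AUC_0→8 (IV):
  [0→0.5]: (1449.7+1315.6)/2 × 0.5 = 691.325
  [0.5→1]: (1315.6+1194.0)/2 × 0.5 = 627.4
  [1→3]: (1194.0+810.0)/2 × 2 = 2004.0
  [3→7]: (810.0+372.8)/2 × 4 = 2365.6
  [7→8]: (372.8+307.1)/2 × 1 = 339.95
  Sum = 6028.275 µg/L·h
IV tail: 307.1/0.194 = 1582.990; AUC_iv,0→∞ = 6028.275 + 1582.990 = 7611.265 µg/L·h
Trapezoidal AUC_0→12 (intramuscular injection):
  [0→3]: (0.0+195.5)/2 × 3 = 293.25
  [3→4]: (195.5+170.0)/2 × 1 = 182.75
  [4→8]: (170.0+81.5)/2 × 4 = 503.0
  [8→9.5]: (81.5+61.0)/2 × 1.5 = 106.875
  [9.5→10]: (61.0+55.4)/2 × 0.5 = 29.1
  [10→12]: (55.4+37.6)/2 × 2 = 93.0
  Sum = 1207.975 µg/L·h
intramuscular injection tail: 37.6/0.194 = 193.814; AUC_ev,0→∞ = 1207.975 + 193.814 = 1401.789 µg/L·h
F = (AUC_ev/D_ev)/(AUC_iv/D_iv) = (1401.789/40)/(7611.265/10) = 35.044725/761.1265 = 0.0460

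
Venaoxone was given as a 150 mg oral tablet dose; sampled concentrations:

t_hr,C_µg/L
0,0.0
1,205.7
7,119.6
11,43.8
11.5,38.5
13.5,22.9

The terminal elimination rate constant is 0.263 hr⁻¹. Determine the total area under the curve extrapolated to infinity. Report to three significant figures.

Trapezoidal AUC_0→13.5:
  [0→1]: (0.0+205.7)/2 × 1 = 102.85
  [1→7]: (205.7+119.6)/2 × 6 = 975.9
  [7→11]: (119.6+43.8)/2 × 4 = 326.8
  [11→11.5]: (43.8+38.5)/2 × 0.5 = 20.575
  [11.5→13.5]: (38.5+22.9)/2 × 2 = 61.4
  Sum = 1487.525 µg/L·hr
Extrapolated tail: C_last / k_e = 22.9 / 0.263 = 87.072
AUC_0→∞ = 1487.525 + 87.072 = 1574.597 µg/L·hr

AUC = 1570 µg/L·hr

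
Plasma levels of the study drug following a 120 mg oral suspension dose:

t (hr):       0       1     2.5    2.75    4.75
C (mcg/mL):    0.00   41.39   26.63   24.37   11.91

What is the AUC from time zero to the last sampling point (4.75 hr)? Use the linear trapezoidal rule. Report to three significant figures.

Trapezoidal AUC_0→4.75:
  [0→1]: (0.00+41.39)/2 × 1 = 20.695
  [1→2.5]: (41.39+26.63)/2 × 1.5 = 51.015
  [2.5→2.75]: (26.63+24.37)/2 × 0.25 = 6.375
  [2.75→4.75]: (24.37+11.91)/2 × 2 = 36.28
  Sum = 114.365 mcg/mL·hr

AUC = 114 mcg/mL·hr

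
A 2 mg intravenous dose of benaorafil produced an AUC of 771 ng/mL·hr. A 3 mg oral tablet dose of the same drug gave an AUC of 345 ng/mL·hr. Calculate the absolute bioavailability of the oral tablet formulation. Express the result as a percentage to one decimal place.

F = 29.8%

F = (AUC_ev / D_ev) / (AUC_iv / D_iv)
  = (345/3) / (771/2)
  = 115 / 385.5 = 0.2983
  = 29.83%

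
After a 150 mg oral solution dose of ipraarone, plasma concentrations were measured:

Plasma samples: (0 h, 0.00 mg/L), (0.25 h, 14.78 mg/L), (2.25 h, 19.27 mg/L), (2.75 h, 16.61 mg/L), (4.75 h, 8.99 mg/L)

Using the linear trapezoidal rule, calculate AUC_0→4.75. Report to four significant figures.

AUC = 70.47 mg/L·h

Trapezoidal AUC_0→4.75:
  [0→0.25]: (0.00+14.78)/2 × 0.25 = 1.8475
  [0.25→2.25]: (14.78+19.27)/2 × 2 = 34.05
  [2.25→2.75]: (19.27+16.61)/2 × 0.5 = 8.97
  [2.75→4.75]: (16.61+8.99)/2 × 2 = 25.6
  Sum = 70.4675 mg/L·h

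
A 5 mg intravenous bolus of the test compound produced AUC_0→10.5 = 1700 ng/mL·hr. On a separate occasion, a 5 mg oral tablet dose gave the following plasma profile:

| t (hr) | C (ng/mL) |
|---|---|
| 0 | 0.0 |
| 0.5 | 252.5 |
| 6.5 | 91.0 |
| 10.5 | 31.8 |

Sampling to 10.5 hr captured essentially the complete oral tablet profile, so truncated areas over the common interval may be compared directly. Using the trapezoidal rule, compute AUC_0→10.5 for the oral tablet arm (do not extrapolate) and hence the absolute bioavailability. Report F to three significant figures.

Trapezoidal AUC_0→10.5 (oral tablet):
  [0→0.5]: (0.0+252.5)/2 × 0.5 = 63.125
  [0.5→6.5]: (252.5+91.0)/2 × 6 = 1030.5
  [6.5→10.5]: (91.0+31.8)/2 × 4 = 245.6
  Sum = 1339.225 ng/mL·hr
F = (AUC_ev/D_ev)/(AUC_iv/D_iv) = (1339.225/5)/(1700/5) = 267.845/340 = 0.7878

F = 0.788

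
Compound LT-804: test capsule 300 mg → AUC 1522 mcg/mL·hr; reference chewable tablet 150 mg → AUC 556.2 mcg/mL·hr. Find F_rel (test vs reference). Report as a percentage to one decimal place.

F_rel = (AUC_test/D_test) / (AUC_ref/D_ref)
      = (1522/300) / (556.2/150)
      = 5.07333 / 3.708 = 1.3682 = 136.82%

F_rel = 136.8%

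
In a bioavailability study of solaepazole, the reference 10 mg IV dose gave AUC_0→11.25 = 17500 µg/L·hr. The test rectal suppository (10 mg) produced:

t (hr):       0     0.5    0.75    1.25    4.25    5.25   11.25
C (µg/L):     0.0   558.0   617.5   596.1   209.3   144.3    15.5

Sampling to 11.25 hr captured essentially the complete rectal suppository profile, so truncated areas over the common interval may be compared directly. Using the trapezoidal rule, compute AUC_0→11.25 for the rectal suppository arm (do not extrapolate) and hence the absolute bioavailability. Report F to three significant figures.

Trapezoidal AUC_0→11.25 (rectal suppository):
  [0→0.5]: (0.0+558.0)/2 × 0.5 = 139.5
  [0.5→0.75]: (558.0+617.5)/2 × 0.25 = 146.9375
  [0.75→1.25]: (617.5+596.1)/2 × 0.5 = 303.4
  [1.25→4.25]: (596.1+209.3)/2 × 3 = 1208.1
  [4.25→5.25]: (209.3+144.3)/2 × 1 = 176.8
  [5.25→11.25]: (144.3+15.5)/2 × 6 = 479.4
  Sum = 2454.1375 µg/L·hr
F = (AUC_ev/D_ev)/(AUC_iv/D_iv) = (2454.1375/10)/(17500/10) = 245.41375/1750 = 0.1402

F = 0.140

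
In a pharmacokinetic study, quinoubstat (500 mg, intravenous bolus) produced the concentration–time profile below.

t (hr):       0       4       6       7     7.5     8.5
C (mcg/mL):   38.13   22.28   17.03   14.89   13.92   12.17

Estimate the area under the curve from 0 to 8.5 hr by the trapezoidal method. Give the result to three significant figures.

AUC = 196 mcg/mL·hr

Trapezoidal AUC_0→8.5:
  [0→4]: (38.13+22.28)/2 × 4 = 120.82
  [4→6]: (22.28+17.03)/2 × 2 = 39.31
  [6→7]: (17.03+14.89)/2 × 1 = 15.96
  [7→7.5]: (14.89+13.92)/2 × 0.5 = 7.2025
  [7.5→8.5]: (13.92+12.17)/2 × 1 = 13.045
  Sum = 196.3375 mcg/mL·hr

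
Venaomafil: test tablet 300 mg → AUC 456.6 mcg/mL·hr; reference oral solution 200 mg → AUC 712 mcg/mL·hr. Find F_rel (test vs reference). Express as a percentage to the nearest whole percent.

F_rel = 43%

F_rel = (AUC_test/D_test) / (AUC_ref/D_ref)
      = (456.6/300) / (712/200)
      = 1.522 / 3.56 = 0.4275 = 42.75%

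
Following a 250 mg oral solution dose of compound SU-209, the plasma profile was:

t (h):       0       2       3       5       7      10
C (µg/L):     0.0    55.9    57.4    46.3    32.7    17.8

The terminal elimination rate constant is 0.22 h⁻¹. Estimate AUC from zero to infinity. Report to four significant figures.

Trapezoidal AUC_0→10:
  [0→2]: (0.0+55.9)/2 × 2 = 55.9
  [2→3]: (55.9+57.4)/2 × 1 = 56.65
  [3→5]: (57.4+46.3)/2 × 2 = 103.7
  [5→7]: (46.3+32.7)/2 × 2 = 79.0
  [7→10]: (32.7+17.8)/2 × 3 = 75.75
  Sum = 371.0 µg/L·h
Extrapolated tail: C_last / k_e = 17.8 / 0.22 = 80.909
AUC_0→∞ = 371.0 + 80.909 = 451.909 µg/L·h

AUC = 451.9 µg/L·h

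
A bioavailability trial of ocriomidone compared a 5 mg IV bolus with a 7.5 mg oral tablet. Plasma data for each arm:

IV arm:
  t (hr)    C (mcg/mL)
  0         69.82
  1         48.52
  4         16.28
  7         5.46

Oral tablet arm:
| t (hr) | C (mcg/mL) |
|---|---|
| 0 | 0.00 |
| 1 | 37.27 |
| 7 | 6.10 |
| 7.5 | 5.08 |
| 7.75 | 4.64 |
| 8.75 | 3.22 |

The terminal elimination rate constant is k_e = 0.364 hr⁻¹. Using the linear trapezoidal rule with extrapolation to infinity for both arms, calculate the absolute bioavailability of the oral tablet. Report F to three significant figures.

F = 0.541

Trapezoidal AUC_0→7 (IV):
  [0→1]: (69.82+48.52)/2 × 1 = 59.17
  [1→4]: (48.52+16.28)/2 × 3 = 97.2
  [4→7]: (16.28+5.46)/2 × 3 = 32.61
  Sum = 188.98 mcg/mL·hr
IV tail: 5.46/0.364 = 15.000; AUC_iv,0→∞ = 188.98 + 15.000 = 203.98 mcg/mL·hr
Trapezoidal AUC_0→8.75 (oral tablet):
  [0→1]: (0.00+37.27)/2 × 1 = 18.635
  [1→7]: (37.27+6.10)/2 × 6 = 130.11
  [7→7.5]: (6.10+5.08)/2 × 0.5 = 2.795
  [7.5→7.75]: (5.08+4.64)/2 × 0.25 = 1.215
  [7.75→8.75]: (4.64+3.22)/2 × 1 = 3.93
  Sum = 156.685 mcg/mL·hr
oral tablet tail: 3.22/0.364 = 8.846; AUC_ev,0→∞ = 156.685 + 8.846 = 165.531 mcg/mL·hr
F = (AUC_ev/D_ev)/(AUC_iv/D_iv) = (165.531/7.5)/(203.98/5) = 22.0708/40.796 = 0.5410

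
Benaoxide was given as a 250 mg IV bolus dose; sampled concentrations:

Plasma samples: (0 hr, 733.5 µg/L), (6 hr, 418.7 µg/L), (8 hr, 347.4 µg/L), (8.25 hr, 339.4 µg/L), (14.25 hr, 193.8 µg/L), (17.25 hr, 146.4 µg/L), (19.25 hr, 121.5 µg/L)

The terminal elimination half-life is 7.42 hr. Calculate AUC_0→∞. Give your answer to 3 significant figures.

Trapezoidal AUC_0→19.25:
  [0→6]: (733.5+418.7)/2 × 6 = 3456.6
  [6→8]: (418.7+347.4)/2 × 2 = 766.1
  [8→8.25]: (347.4+339.4)/2 × 0.25 = 85.85
  [8.25→14.25]: (339.4+193.8)/2 × 6 = 1599.6
  [14.25→17.25]: (193.8+146.4)/2 × 3 = 510.3
  [17.25→19.25]: (146.4+121.5)/2 × 2 = 267.9
  Sum = 6686.35 µg/L·hr
k_e = ln2 / t½ = 0.693147 / 7.42 = 0.0934 hr^-1
Extrapolated tail: C_last / k_e = 121.5 / 0.0934 = 1300.857
AUC_0→∞ = 6686.35 + 1300.857 = 7987.207 µg/L·hr

AUC = 7990 µg/L·hr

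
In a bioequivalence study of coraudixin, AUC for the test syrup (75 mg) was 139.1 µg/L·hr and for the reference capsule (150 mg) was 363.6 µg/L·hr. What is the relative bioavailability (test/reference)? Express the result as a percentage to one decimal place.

F_rel = (AUC_test/D_test) / (AUC_ref/D_ref)
      = (139.1/75) / (363.6/150)
      = 1.85467 / 2.424 = 0.7651 = 76.51%

F_rel = 76.5%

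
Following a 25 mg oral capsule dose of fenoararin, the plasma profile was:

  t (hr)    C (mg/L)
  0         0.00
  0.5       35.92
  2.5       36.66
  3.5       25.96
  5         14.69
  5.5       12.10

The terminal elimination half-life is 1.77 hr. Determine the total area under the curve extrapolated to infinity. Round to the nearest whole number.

AUC = 181 mg/L·hr

Trapezoidal AUC_0→5.5:
  [0→0.5]: (0.00+35.92)/2 × 0.5 = 8.98
  [0.5→2.5]: (35.92+36.66)/2 × 2 = 72.58
  [2.5→3.5]: (36.66+25.96)/2 × 1 = 31.31
  [3.5→5]: (25.96+14.69)/2 × 1.5 = 30.4875
  [5→5.5]: (14.69+12.10)/2 × 0.5 = 6.6975
  Sum = 150.055 mg/L·hr
k_e = ln2 / t½ = 0.693147 / 1.77 = 0.3916 hr^-1
Extrapolated tail: C_last / k_e = 12.10 / 0.3916 = 30.899
AUC_0→∞ = 150.055 + 30.899 = 180.954 mg/L·hr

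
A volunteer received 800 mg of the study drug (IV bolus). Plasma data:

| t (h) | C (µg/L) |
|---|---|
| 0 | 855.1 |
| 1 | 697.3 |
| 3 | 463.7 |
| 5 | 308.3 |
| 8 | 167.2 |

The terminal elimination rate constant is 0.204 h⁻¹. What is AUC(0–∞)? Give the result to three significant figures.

Trapezoidal AUC_0→8:
  [0→1]: (855.1+697.3)/2 × 1 = 776.2
  [1→3]: (697.3+463.7)/2 × 2 = 1161.0
  [3→5]: (463.7+308.3)/2 × 2 = 772.0
  [5→8]: (308.3+167.2)/2 × 3 = 713.25
  Sum = 3422.45 µg/L·h
Extrapolated tail: C_last / k_e = 167.2 / 0.204 = 819.608
AUC_0→∞ = 3422.45 + 819.608 = 4242.058 µg/L·h

AUC = 4240 µg/L·h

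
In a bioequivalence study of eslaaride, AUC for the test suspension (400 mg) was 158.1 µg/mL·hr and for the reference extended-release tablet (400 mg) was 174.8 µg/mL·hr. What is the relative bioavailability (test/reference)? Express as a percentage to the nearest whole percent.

F_rel = 90%

F_rel = (AUC_test/D_test) / (AUC_ref/D_ref)
      = (158.1/400) / (174.8/400)
      = 0.39525 / 0.437 = 0.9045 = 90.45%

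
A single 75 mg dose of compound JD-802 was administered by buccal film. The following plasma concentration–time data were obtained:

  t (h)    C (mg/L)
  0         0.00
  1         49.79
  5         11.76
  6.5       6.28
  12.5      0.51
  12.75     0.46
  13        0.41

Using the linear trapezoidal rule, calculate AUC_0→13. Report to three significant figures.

Trapezoidal AUC_0→13:
  [0→1]: (0.00+49.79)/2 × 1 = 24.895
  [1→5]: (49.79+11.76)/2 × 4 = 123.1
  [5→6.5]: (11.76+6.28)/2 × 1.5 = 13.53
  [6.5→12.5]: (6.28+0.51)/2 × 6 = 20.37
  [12.5→12.75]: (0.51+0.46)/2 × 0.25 = 0.12125
  [12.75→13]: (0.46+0.41)/2 × 0.25 = 0.10875
  Sum = 182.125 mg/L·h

AUC = 182 mg/L·h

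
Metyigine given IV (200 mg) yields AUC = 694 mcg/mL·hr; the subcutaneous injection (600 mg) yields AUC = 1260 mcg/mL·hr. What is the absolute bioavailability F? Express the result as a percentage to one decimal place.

F = 60.5%

F = (AUC_ev / D_ev) / (AUC_iv / D_iv)
  = (1260/600) / (694/200)
  = 2.1 / 3.47 = 0.6052
  = 60.52%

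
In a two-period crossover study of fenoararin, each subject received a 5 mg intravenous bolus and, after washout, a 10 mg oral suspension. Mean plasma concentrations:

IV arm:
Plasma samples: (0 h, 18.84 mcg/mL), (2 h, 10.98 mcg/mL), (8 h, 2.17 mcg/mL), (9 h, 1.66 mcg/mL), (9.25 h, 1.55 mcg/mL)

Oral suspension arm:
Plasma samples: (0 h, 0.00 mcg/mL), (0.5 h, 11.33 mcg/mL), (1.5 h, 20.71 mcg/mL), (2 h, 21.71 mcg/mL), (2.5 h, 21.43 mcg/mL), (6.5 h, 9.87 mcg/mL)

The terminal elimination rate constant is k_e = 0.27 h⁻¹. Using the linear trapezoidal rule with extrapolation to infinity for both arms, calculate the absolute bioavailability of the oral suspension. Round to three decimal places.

Trapezoidal AUC_0→9.25 (IV):
  [0→2]: (18.84+10.98)/2 × 2 = 29.82
  [2→8]: (10.98+2.17)/2 × 6 = 39.45
  [8→9]: (2.17+1.66)/2 × 1 = 1.915
  [9→9.25]: (1.66+1.55)/2 × 0.25 = 0.40125
  Sum = 71.58625 mcg/mL·h
IV tail: 1.55/0.27 = 5.741; AUC_iv,0→∞ = 71.58625 + 5.741 = 77.32725 mcg/mL·h
Trapezoidal AUC_0→6.5 (oral suspension):
  [0→0.5]: (0.00+11.33)/2 × 0.5 = 2.8325
  [0.5→1.5]: (11.33+20.71)/2 × 1 = 16.02
  [1.5→2]: (20.71+21.71)/2 × 0.5 = 10.605
  [2→2.5]: (21.71+21.43)/2 × 0.5 = 10.785
  [2.5→6.5]: (21.43+9.87)/2 × 4 = 62.6
  Sum = 102.8425 mcg/mL·h
oral suspension tail: 9.87/0.27 = 36.556; AUC_ev,0→∞ = 102.8425 + 36.556 = 139.3985 mcg/mL·h
F = (AUC_ev/D_ev)/(AUC_iv/D_iv) = (139.3985/10)/(77.32725/5) = 13.93985/15.46545 = 0.9014

F = 0.901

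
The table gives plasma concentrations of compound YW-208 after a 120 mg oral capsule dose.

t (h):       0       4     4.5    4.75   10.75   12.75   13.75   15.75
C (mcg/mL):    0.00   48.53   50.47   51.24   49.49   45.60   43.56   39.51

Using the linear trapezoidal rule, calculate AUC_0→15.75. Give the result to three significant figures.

Trapezoidal AUC_0→15.75:
  [0→4]: (0.00+48.53)/2 × 4 = 97.06
  [4→4.5]: (48.53+50.47)/2 × 0.5 = 24.75
  [4.5→4.75]: (50.47+51.24)/2 × 0.25 = 12.71375
  [4.75→10.75]: (51.24+49.49)/2 × 6 = 302.19
  [10.75→12.75]: (49.49+45.60)/2 × 2 = 95.09
  [12.75→13.75]: (45.60+43.56)/2 × 1 = 44.58
  [13.75→15.75]: (43.56+39.51)/2 × 2 = 83.07
  Sum = 659.45375 mcg/mL·h

AUC = 659 mcg/mL·h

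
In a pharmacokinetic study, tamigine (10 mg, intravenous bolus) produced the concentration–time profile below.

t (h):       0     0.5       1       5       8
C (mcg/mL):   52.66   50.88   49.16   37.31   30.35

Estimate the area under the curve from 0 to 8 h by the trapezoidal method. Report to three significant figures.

AUC = 325 mcg/mL·h

Trapezoidal AUC_0→8:
  [0→0.5]: (52.66+50.88)/2 × 0.5 = 25.885
  [0.5→1]: (50.88+49.16)/2 × 0.5 = 25.01
  [1→5]: (49.16+37.31)/2 × 4 = 172.94
  [5→8]: (37.31+30.35)/2 × 3 = 101.49
  Sum = 325.325 mcg/mL·h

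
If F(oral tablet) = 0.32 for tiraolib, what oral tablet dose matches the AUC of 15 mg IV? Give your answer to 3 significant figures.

D_oral = 46.9 mg

For equal systemic exposure: F × D_ev = D_iv
D_ev = D_iv / F = 15 / 0.32 = 46.875 mg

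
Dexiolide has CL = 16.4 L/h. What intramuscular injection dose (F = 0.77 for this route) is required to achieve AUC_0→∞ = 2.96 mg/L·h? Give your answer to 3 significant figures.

Dose = CL × AUC_0→∞ / F
     = 16.4 × 2.96 / 0.77 = 63.0442 mg

Dose = 63.0 mg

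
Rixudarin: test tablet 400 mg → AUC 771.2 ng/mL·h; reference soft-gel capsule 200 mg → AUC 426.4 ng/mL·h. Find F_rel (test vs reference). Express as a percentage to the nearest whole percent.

F_rel = (AUC_test/D_test) / (AUC_ref/D_ref)
      = (771.2/400) / (426.4/200)
      = 1.928 / 2.132 = 0.9043 = 90.43%

F_rel = 90%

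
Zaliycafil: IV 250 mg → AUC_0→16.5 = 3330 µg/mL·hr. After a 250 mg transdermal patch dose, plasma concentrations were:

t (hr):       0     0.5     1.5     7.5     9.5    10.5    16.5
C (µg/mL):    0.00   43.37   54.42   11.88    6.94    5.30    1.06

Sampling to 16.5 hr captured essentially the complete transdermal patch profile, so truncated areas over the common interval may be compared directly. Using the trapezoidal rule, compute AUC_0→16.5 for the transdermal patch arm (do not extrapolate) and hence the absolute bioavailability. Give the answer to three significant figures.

Trapezoidal AUC_0→16.5 (transdermal patch):
  [0→0.5]: (0.00+43.37)/2 × 0.5 = 10.8425
  [0.5→1.5]: (43.37+54.42)/2 × 1 = 48.895
  [1.5→7.5]: (54.42+11.88)/2 × 6 = 198.9
  [7.5→9.5]: (11.88+6.94)/2 × 2 = 18.82
  [9.5→10.5]: (6.94+5.30)/2 × 1 = 6.12
  [10.5→16.5]: (5.30+1.06)/2 × 6 = 19.08
  Sum = 302.6575 µg/mL·hr
F = (AUC_ev/D_ev)/(AUC_iv/D_iv) = (302.6575/250)/(3330/250) = 1.21063/13.32 = 0.0909

F = 0.0909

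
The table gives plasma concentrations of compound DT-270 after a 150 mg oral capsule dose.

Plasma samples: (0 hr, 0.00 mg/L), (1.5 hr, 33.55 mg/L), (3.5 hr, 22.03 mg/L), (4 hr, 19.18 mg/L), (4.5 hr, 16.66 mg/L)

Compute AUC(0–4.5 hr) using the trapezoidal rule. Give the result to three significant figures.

AUC = 100 mg/L·hr

Trapezoidal AUC_0→4.5:
  [0→1.5]: (0.00+33.55)/2 × 1.5 = 25.1625
  [1.5→3.5]: (33.55+22.03)/2 × 2 = 55.58
  [3.5→4]: (22.03+19.18)/2 × 0.5 = 10.3025
  [4→4.5]: (19.18+16.66)/2 × 0.5 = 8.96
  Sum = 100.005 mg/L·hr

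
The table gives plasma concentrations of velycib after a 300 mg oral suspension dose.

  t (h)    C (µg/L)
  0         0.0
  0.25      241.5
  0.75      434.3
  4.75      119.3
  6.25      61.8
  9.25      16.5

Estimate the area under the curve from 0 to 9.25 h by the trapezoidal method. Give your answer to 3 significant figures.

AUC = 1560 µg/L·h

Trapezoidal AUC_0→9.25:
  [0→0.25]: (0.0+241.5)/2 × 0.25 = 30.1875
  [0.25→0.75]: (241.5+434.3)/2 × 0.5 = 168.95
  [0.75→4.75]: (434.3+119.3)/2 × 4 = 1107.2
  [4.75→6.25]: (119.3+61.8)/2 × 1.5 = 135.825
  [6.25→9.25]: (61.8+16.5)/2 × 3 = 117.45
  Sum = 1559.6125 µg/L·h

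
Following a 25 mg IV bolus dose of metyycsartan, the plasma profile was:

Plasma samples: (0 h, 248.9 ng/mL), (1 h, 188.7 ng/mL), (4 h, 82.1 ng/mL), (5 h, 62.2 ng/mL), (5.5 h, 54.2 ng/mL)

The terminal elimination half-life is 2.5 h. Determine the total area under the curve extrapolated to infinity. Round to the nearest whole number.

AUC = 922 ng/mL·h

Trapezoidal AUC_0→5.5:
  [0→1]: (248.9+188.7)/2 × 1 = 218.8
  [1→4]: (188.7+82.1)/2 × 3 = 406.2
  [4→5]: (82.1+62.2)/2 × 1 = 72.15
  [5→5.5]: (62.2+54.2)/2 × 0.5 = 29.1
  Sum = 726.25 ng/mL·h
k_e = ln2 / t½ = 0.693147 / 2.5 = 0.2773 h^-1
Extrapolated tail: C_last / k_e = 54.2 / 0.2773 = 195.456
AUC_0→∞ = 726.25 + 195.456 = 921.706 ng/mL·h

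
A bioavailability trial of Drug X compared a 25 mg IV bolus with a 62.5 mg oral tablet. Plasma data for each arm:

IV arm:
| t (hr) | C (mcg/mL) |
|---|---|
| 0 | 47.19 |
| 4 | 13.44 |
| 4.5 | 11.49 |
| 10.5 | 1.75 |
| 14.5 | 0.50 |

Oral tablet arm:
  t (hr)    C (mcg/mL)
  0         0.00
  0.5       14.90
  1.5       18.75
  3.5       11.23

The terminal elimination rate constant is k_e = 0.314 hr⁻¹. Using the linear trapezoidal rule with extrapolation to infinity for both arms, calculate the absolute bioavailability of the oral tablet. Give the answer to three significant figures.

F = 0.199

Trapezoidal AUC_0→14.5 (IV):
  [0→4]: (47.19+13.44)/2 × 4 = 121.26
  [4→4.5]: (13.44+11.49)/2 × 0.5 = 6.2325
  [4.5→10.5]: (11.49+1.75)/2 × 6 = 39.72
  [10.5→14.5]: (1.75+0.50)/2 × 4 = 4.5
  Sum = 171.7125 mcg/mL·hr
IV tail: 0.50/0.314 = 1.592; AUC_iv,0→∞ = 171.7125 + 1.592 = 173.3045 mcg/mL·hr
Trapezoidal AUC_0→3.5 (oral tablet):
  [0→0.5]: (0.00+14.90)/2 × 0.5 = 3.725
  [0.5→1.5]: (14.90+18.75)/2 × 1 = 16.825
  [1.5→3.5]: (18.75+11.23)/2 × 2 = 29.98
  Sum = 50.53 mcg/mL·hr
oral tablet tail: 11.23/0.314 = 35.764; AUC_ev,0→∞ = 50.53 + 35.764 = 86.294 mcg/mL·hr
F = (AUC_ev/D_ev)/(AUC_iv/D_iv) = (86.294/62.5)/(173.3045/25) = 1.380704/6.93218 = 0.1992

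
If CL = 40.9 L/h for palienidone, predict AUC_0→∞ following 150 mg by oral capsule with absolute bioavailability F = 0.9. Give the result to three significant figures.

AUC = 3.30 mg/L·h

AUC_0→∞ = F × Dose / CL
        = 0.9 × 150 / 40.9 = 3.30073 mg/L·h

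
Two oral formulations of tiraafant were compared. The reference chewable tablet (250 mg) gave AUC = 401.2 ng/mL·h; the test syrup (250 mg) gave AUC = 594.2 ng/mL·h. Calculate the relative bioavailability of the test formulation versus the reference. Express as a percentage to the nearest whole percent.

F_rel = 148%

F_rel = (AUC_test/D_test) / (AUC_ref/D_ref)
      = (594.2/250) / (401.2/250)
      = 2.3768 / 1.6048 = 1.4811 = 148.11%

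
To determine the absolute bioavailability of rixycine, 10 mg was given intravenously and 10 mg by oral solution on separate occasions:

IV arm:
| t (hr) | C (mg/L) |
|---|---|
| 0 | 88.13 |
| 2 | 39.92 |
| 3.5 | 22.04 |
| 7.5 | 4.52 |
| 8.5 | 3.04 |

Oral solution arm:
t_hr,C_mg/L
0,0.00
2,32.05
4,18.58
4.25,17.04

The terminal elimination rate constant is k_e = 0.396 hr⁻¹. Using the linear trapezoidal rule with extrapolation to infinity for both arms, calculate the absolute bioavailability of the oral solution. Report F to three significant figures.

Trapezoidal AUC_0→8.5 (IV):
  [0→2]: (88.13+39.92)/2 × 2 = 128.05
  [2→3.5]: (39.92+22.04)/2 × 1.5 = 46.47
  [3.5→7.5]: (22.04+4.52)/2 × 4 = 53.12
  [7.5→8.5]: (4.52+3.04)/2 × 1 = 3.78
  Sum = 231.42 mg/L·hr
IV tail: 3.04/0.396 = 7.677; AUC_iv,0→∞ = 231.42 + 7.677 = 239.097 mg/L·hr
Trapezoidal AUC_0→4.25 (oral solution):
  [0→2]: (0.00+32.05)/2 × 2 = 32.05
  [2→4]: (32.05+18.58)/2 × 2 = 50.63
  [4→4.25]: (18.58+17.04)/2 × 0.25 = 4.4525
  Sum = 87.1325 mg/L·hr
oral solution tail: 17.04/0.396 = 43.030; AUC_ev,0→∞ = 87.1325 + 43.030 = 130.1625 mg/L·hr
F = (AUC_ev/D_ev)/(AUC_iv/D_iv) = (130.1625/10)/(239.097/10) = 13.01625/23.9097 = 0.5444

F = 0.544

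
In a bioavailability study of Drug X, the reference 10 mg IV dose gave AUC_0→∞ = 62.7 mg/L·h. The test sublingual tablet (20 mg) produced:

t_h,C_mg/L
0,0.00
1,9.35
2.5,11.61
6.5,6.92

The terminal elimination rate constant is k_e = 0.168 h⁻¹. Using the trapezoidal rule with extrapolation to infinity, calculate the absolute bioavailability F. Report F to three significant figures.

F = 0.787

Trapezoidal AUC_0→6.5 (sublingual tablet):
  [0→1]: (0.00+9.35)/2 × 1 = 4.675
  [1→2.5]: (9.35+11.61)/2 × 1.5 = 15.72
  [2.5→6.5]: (11.61+6.92)/2 × 4 = 37.06
  Sum = 57.455 mg/L·h
Tail: C_last/k_e = 6.92/0.168 = 41.190
AUC_0→∞ (sublingual tablet) = 57.455 + 41.190 = 98.645 mg/L·h
F = (AUC_ev/D_ev)/(AUC_iv/D_iv) = (98.645/20)/(62.7/10) = 4.93225/6.27 = 0.7866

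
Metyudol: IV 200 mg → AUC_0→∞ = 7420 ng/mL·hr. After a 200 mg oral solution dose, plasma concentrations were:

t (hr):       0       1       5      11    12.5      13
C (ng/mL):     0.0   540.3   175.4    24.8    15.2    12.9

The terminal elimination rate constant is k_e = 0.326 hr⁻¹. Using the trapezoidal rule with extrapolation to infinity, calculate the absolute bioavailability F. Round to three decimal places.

Trapezoidal AUC_0→13 (oral solution):
  [0→1]: (0.0+540.3)/2 × 1 = 270.15
  [1→5]: (540.3+175.4)/2 × 4 = 1431.4
  [5→11]: (175.4+24.8)/2 × 6 = 600.6
  [11→12.5]: (24.8+15.2)/2 × 1.5 = 30.0
  [12.5→13]: (15.2+12.9)/2 × 0.5 = 7.025
  Sum = 2339.175 ng/mL·hr
Tail: C_last/k_e = 12.9/0.326 = 39.571
AUC_0→∞ (oral solution) = 2339.175 + 39.571 = 2378.746 ng/mL·hr
F = (AUC_ev/D_ev)/(AUC_iv/D_iv) = (2378.746/200)/(7420/200) = 11.89373/37.1 = 0.3206

F = 0.321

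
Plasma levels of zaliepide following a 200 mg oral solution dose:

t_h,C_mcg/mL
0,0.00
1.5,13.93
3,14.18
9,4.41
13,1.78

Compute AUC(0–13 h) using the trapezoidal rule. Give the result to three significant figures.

AUC = 99.7 mcg/mL·h

Trapezoidal AUC_0→13:
  [0→1.5]: (0.00+13.93)/2 × 1.5 = 10.4475
  [1.5→3]: (13.93+14.18)/2 × 1.5 = 21.0825
  [3→9]: (14.18+4.41)/2 × 6 = 55.77
  [9→13]: (4.41+1.78)/2 × 4 = 12.38
  Sum = 99.68 mcg/mL·h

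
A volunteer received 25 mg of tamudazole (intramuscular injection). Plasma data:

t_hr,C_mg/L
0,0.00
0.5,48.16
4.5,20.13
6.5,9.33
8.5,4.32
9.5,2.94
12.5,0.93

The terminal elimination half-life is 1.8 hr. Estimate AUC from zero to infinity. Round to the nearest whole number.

AUC = 204 mg/L·hr

Trapezoidal AUC_0→12.5:
  [0→0.5]: (0.00+48.16)/2 × 0.5 = 12.04
  [0.5→4.5]: (48.16+20.13)/2 × 4 = 136.58
  [4.5→6.5]: (20.13+9.33)/2 × 2 = 29.46
  [6.5→8.5]: (9.33+4.32)/2 × 2 = 13.65
  [8.5→9.5]: (4.32+2.94)/2 × 1 = 3.63
  [9.5→12.5]: (2.94+0.93)/2 × 3 = 5.805
  Sum = 201.165 mg/L·hr
k_e = ln2 / t½ = 0.693147 / 1.8 = 0.3851 hr^-1
Extrapolated tail: C_last / k_e = 0.93 / 0.3851 = 2.415
AUC_0→∞ = 201.165 + 2.415 = 203.58 mg/L·hr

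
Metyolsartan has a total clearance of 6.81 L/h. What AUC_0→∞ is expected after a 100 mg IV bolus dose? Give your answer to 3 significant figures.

AUC = 14.7 mg/L·h

AUC_0→∞ = Dose_iv / CL
        = 100 / 6.81 = 14.6843 mg/L·h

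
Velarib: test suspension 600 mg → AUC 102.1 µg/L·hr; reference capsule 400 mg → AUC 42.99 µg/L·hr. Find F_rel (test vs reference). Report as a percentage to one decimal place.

F_rel = (AUC_test/D_test) / (AUC_ref/D_ref)
      = (102.1/600) / (42.99/400)
      = 0.170167 / 0.107475 = 1.5833 = 158.33%

F_rel = 158.3%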